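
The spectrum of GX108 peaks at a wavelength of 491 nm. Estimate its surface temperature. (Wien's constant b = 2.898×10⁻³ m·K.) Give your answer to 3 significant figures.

5.90×10^3 K

T = b/λ_max = 2.898×10⁻³ / (491×10⁻⁹) = 5902 K.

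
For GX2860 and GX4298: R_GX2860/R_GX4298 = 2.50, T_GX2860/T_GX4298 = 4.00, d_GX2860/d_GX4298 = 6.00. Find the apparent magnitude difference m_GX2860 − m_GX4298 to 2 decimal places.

L_GX2860/L_GX4298 = (2.50)²(4.00)⁴ = 1600.
F_GX2860/F_GX4298 = (L_GX2860/L_GX4298)/(d_GX2860/d_GX4298)² = 1600/36.00 = 44.44.
m_GX2860 − m_GX4298 = −2.5 log₁₀(44.44) = -4.12.

-4.12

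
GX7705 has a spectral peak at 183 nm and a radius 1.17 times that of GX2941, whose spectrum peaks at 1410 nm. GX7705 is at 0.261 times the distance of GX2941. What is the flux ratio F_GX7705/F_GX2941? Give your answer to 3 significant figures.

Wien's law: T_GX7705/T_GX2941 = λ_GX2941/λ_GX7705 = 1410/183 = 7.705.
L_GX7705/L_GX2941 = (R_GX7705/R_GX2941)²(T_GX7705/T_GX2941)⁴ = (1.17)²(7.705)⁴ = 4824.
F_GX7705/F_GX2941 = (L_GX7705/L_GX2941)/(d_GX7705/d_GX2941)² = 4824/(0.261)² = 7.082×10^4.

7.08×10^4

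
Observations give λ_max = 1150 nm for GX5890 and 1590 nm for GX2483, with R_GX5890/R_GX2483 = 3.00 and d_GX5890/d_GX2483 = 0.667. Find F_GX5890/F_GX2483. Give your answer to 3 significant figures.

73.9

Wien's law: T_GX5890/T_GX2483 = λ_GX2483/λ_GX5890 = 1590/1150 = 1.383.
L_GX5890/L_GX2483 = (R_GX5890/R_GX2483)²(T_GX5890/T_GX2483)⁴ = (3.00)²(1.383)⁴ = 32.89.
F_GX5890/F_GX2483 = (L_GX5890/L_GX2483)/(d_GX5890/d_GX2483)² = 32.89/(0.667)² = 73.92.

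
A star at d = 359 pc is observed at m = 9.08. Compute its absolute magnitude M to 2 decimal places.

1.30

M = m − 5 log₁₀(d/10 pc) = 9.08 − 5 log₁₀(359/10)
  = 9.08 − 5 × 1.555 = 9.08 − 7.78 = 1.30.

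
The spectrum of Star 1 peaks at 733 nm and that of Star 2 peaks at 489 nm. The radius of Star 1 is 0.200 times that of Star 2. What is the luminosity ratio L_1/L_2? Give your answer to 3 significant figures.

0.00792

Wien's law gives T ∝ 1/λ_max, so T_1/T_2 = λ_2/λ_1 = 489/733 = 0.6671.
Then L ∝ R²T⁴ gives L_1/L_2 = (0.200)² × (0.6671)⁴ = 0.04000 × 0.1981 = 0.007923.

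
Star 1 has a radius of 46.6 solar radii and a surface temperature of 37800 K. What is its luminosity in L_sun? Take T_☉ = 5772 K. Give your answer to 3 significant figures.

3.99×10^6 L_sun

L/L_☉ = (R/R_☉)² (T/T_☉)⁴ = (46.6)² × (37800/5772)⁴
       = 2172 × (6.549)⁴ = 2172 × 1839 = 3.994×10^6.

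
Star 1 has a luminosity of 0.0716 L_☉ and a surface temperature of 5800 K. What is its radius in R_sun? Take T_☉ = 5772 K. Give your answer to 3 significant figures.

0.265 R_sun

R/R_☉ = √(L/L_☉) / (T/T_☉)² = √(0.0716) / (1.005)²
       = 0.2676 / 1.010 = 0.2650.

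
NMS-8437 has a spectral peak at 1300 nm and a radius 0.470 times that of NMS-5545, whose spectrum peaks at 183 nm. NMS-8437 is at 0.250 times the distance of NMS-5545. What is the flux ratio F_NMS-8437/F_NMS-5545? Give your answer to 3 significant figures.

Wien's law: T_NMS-8437/T_NMS-5545 = λ_NMS-5545/λ_NMS-8437 = 183/1300 = 0.1408.
L_NMS-8437/L_NMS-5545 = (R_NMS-8437/R_NMS-5545)²(T_NMS-8437/T_NMS-5545)⁴ = (0.470)²(0.1408)⁴ = 8.674×10^-5.
F_NMS-8437/F_NMS-5545 = (L_NMS-8437/L_NMS-5545)/(d_NMS-8437/d_NMS-5545)² = 8.674×10^-5/(0.250)² = 0.001388.

0.00139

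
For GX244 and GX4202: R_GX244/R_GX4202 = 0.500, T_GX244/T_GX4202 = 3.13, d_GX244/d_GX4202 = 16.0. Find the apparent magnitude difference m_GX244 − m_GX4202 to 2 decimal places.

L_GX244/L_GX4202 = (0.500)²(3.13)⁴ = 23.99.
F_GX244/F_GX4202 = (L_GX244/L_GX4202)/(d_GX244/d_GX4202)² = 23.99/256.0 = 0.09373.
m_GX244 − m_GX4202 = −2.5 log₁₀(0.09373) = 2.57.

2.57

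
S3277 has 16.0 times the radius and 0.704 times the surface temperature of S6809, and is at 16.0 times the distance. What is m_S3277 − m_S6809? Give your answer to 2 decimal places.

1.52

L_S3277/L_S6809 = (16.0)²(0.704)⁴ = 62.88.
F_S3277/F_S6809 = (L_S3277/L_S6809)/(d_S3277/d_S6809)² = 62.88/256.0 = 0.2456.
m_S3277 − m_S6809 = −2.5 log₁₀(0.2456) = 1.52.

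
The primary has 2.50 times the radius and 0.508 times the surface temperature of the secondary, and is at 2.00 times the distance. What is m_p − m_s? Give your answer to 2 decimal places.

L_p/L_s = (2.50)²(0.508)⁴ = 0.4162.
F_p/F_s = (L_p/L_s)/(d_p/d_s)² = 0.4162/4.000 = 0.1041.
m_p − m_s = −2.5 log₁₀(0.1041) = 2.46.

2.46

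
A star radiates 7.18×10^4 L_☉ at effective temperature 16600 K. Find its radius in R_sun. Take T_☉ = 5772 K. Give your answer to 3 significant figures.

R/R_☉ = √(L/L_☉) / (T/T_☉)² = √(7.18×10^4) / (2.876)²
       = 268.0 / 8.271 = 32.40.

32.4 R_sun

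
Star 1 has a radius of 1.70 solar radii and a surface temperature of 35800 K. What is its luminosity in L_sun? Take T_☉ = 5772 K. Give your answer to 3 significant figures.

L/L_☉ = (R/R_☉)² (T/T_☉)⁴ = (1.70)² × (35800/5772)⁴
       = 2.890 × (6.202)⁴ = 2.890 × 1480 = 4277.

4.28×10^3 L_sun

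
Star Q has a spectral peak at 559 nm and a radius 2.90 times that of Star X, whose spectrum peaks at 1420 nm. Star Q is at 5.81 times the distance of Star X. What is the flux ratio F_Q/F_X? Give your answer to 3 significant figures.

10.4

Wien's law: T_Q/T_X = λ_X/λ_Q = 1420/559 = 2.540.
L_Q/L_X = (R_Q/R_X)²(T_Q/T_X)⁴ = (2.90)²(2.540)⁴ = 350.2.
F_Q/F_X = (L_Q/L_X)/(d_Q/d_X)² = 350.2/(5.81)² = 10.37.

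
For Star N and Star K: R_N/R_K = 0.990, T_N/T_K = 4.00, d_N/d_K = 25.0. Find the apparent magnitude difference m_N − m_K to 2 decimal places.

0.99

L_N/L_K = (0.990)²(4.00)⁴ = 250.9.
F_N/F_K = (L_N/L_K)/(d_N/d_K)² = 250.9/625.0 = 0.4014.
m_N − m_K = −2.5 log₁₀(0.4014) = 0.99.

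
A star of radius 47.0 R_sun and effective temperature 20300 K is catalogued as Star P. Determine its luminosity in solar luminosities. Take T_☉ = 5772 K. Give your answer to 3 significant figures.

L/L_☉ = (R/R_☉)² (T/T_☉)⁴ = (47.0)² × (20300/5772)⁴
       = 2209 × (3.517)⁴ = 2209 × 153.0 = 3.380×10^5.

3.38×10^5 solar luminosities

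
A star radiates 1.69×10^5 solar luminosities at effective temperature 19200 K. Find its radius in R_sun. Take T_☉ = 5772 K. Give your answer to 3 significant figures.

R/R_☉ = √(L/L_☉) / (T/T_☉)² = √(1.69×10^5) / (3.326)²
       = 411.1 / 11.06 = 37.15.

37.2 R_sun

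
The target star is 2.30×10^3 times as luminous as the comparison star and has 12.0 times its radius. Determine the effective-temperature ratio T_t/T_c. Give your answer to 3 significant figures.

2.00

L ∝ R²T⁴ gives T ∝ (L/R²)^(1/4), so
T_t/T_c = (2.30×10^3 / 12.0²)^(1/4) = (15.97)^(1/4) = 1.999.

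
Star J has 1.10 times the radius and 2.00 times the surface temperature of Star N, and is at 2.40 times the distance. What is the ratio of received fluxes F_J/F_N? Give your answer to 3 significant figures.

L_J/L_N = (R_J/R_N)²(T_J/T_N)⁴ = (1.10)² × (2.00)⁴ = 19.36.
F_J/F_N = (L_J/L_N)/(d_J/d_N)² = 19.36 / (2.40)² = 3.361.

3.36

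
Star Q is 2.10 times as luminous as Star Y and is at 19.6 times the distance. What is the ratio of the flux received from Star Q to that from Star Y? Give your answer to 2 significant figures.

F = L/(4πd²), so F_Q/F_Y = (L_Q/L_Y) / (d_Q/d_Y)²
= 2.10 / (19.6)² = 2.10 / 384.2 = 0.005466.

0.0055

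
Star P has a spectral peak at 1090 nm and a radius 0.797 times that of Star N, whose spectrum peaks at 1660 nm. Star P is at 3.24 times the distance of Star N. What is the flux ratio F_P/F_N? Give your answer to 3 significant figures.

Wien's law: T_P/T_N = λ_N/λ_P = 1660/1090 = 1.523.
L_P/L_N = (R_P/R_N)²(T_P/T_N)⁴ = (0.797)²(1.523)⁴ = 3.417.
F_P/F_N = (L_P/L_N)/(d_P/d_N)² = 3.417/(3.24)² = 0.3255.

0.326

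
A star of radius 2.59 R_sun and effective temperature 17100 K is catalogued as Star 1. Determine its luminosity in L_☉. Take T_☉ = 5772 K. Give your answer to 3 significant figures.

517 L_☉

L/L_☉ = (R/R_☉)² (T/T_☉)⁴ = (2.59)² × (17100/5772)⁴
       = 6.708 × (2.963)⁴ = 6.708 × 77.03 = 516.7.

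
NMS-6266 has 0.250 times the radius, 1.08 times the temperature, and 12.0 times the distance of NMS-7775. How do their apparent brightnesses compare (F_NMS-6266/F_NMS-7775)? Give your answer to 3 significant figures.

5.90×10^-4

L_NMS-6266/L_NMS-7775 = (R_NMS-6266/R_NMS-7775)²(T_NMS-6266/T_NMS-7775)⁴ = (0.250)² × (1.08)⁴ = 0.08503.
F_NMS-6266/F_NMS-7775 = (L_NMS-6266/L_NMS-7775)/(d_NMS-6266/d_NMS-7775)² = 0.08503 / (12.0)² = 5.905×10^-4.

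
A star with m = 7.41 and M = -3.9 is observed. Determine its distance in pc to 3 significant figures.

m − M = 5 log₁₀(d/10 pc)
7.41 − (-3.9) = 11.31 = 5 log₁₀(d/10)
d = 10 × 10^(11.31/5) = 10 × 10^2.262 = 1828 pc.

1.83×10^3 pc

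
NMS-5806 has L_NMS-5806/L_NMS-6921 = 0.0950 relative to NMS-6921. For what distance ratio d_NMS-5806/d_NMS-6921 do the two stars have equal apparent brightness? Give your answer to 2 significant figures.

Equal flux requires L_NMS-5806/d_NMS-5806² = L_NMS-6921/d_NMS-6921², so d_NMS-5806/d_NMS-6921 = √(L_NMS-5806/L_NMS-6921)
= √(0.0950) = 0.3082.

0.31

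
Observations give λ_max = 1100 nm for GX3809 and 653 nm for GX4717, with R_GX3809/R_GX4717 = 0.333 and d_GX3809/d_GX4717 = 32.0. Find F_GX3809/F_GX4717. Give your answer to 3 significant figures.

Wien's law: T_GX3809/T_GX4717 = λ_GX4717/λ_GX3809 = 653/1100 = 0.5936.
L_GX3809/L_GX4717 = (R_GX3809/R_GX4717)²(T_GX3809/T_GX4717)⁴ = (0.333)²(0.5936)⁴ = 0.01377.
F_GX3809/F_GX4717 = (L_GX3809/L_GX4717)/(d_GX3809/d_GX4717)² = 0.01377/(32.0)² = 1.345×10^-5.

1.34×10^-5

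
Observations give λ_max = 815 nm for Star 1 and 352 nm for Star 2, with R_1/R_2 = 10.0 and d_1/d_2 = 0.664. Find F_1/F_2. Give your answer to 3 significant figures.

7.89

Wien's law: T_1/T_2 = λ_2/λ_1 = 352/815 = 0.4319.
L_1/L_2 = (R_1/R_2)²(T_1/T_2)⁴ = (10.0)²(0.4319)⁴ = 3.480.
F_1/F_2 = (L_1/L_2)/(d_1/d_2)² = 3.480/(0.664)² = 7.892.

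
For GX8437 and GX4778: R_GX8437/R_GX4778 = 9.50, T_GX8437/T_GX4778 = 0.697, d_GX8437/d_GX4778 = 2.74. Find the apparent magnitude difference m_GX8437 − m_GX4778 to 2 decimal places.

L_GX8437/L_GX4778 = (9.50)²(0.697)⁴ = 21.30.
F_GX8437/F_GX4778 = (L_GX8437/L_GX4778)/(d_GX8437/d_GX4778)² = 21.30/7.508 = 2.837.
m_GX8437 − m_GX4778 = −2.5 log₁₀(2.837) = -1.13.

-1.13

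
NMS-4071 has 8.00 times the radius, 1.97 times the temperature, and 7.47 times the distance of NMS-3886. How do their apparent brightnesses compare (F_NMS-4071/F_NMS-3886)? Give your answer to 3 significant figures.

17.3

L_NMS-4071/L_NMS-3886 = (R_NMS-4071/R_NMS-3886)²(T_NMS-4071/T_NMS-3886)⁴ = (8.00)² × (1.97)⁴ = 963.9.
F_NMS-4071/F_NMS-3886 = (L_NMS-4071/L_NMS-3886)/(d_NMS-4071/d_NMS-3886)² = 963.9 / (7.47)² = 17.27.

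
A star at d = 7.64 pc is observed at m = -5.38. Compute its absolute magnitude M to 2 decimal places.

-4.80

M = m − 5 log₁₀(d/10 pc) = -5.38 − 5 log₁₀(7.64/10)
  = -5.38 − 5 × -0.117 = -5.38 − -0.58 = -4.80.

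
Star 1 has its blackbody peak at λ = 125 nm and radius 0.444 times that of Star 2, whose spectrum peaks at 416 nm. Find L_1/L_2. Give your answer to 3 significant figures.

24.2

Wien's law gives T ∝ 1/λ_max, so T_1/T_2 = λ_2/λ_1 = 416/125 = 3.328.
Then L ∝ R²T⁴ gives L_1/L_2 = (0.444)² × (3.328)⁴ = 0.1971 × 122.7 = 24.18.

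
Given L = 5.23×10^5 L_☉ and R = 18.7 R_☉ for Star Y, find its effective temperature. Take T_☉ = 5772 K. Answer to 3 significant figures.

3.59×10^4 K

T/T_☉ = (L/L_☉)^(1/4) / (R/R_☉)^(1/2)
T = 5772 × (5.23×10^5)^(1/4) / √(18.7) = 5772 × 26.89 / 4.324 = 3.589×10^4 K.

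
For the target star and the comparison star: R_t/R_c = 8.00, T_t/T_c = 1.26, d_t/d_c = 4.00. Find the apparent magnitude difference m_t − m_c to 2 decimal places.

L_t/L_c = (8.00)²(1.26)⁴ = 161.3.
F_t/F_c = (L_t/L_c)/(d_t/d_c)² = 161.3/16.00 = 10.08.
m_t − m_c = −2.5 log₁₀(10.08) = -2.51.

-2.51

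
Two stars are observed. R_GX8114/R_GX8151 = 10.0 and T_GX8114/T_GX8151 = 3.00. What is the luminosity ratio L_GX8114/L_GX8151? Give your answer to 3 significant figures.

From the Stefan–Boltzmann law, L ∝ R²T⁴, so
L_GX8114/L_GX8151 = (R_GX8114/R_GX8151)² (T_GX8114/T_GX8151)⁴ = (10.0)² × (3.00)⁴ = 100.0 × 81.00 = 8100.

8.10×10^3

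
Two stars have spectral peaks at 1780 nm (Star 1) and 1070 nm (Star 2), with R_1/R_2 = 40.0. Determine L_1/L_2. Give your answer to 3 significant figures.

Wien's law gives T ∝ 1/λ_max, so T_1/T_2 = λ_2/λ_1 = 1070/1780 = 0.6011.
Then L ∝ R²T⁴ gives L_1/L_2 = (40.0)² × (0.6011)⁴ = 1600 × 0.1306 = 208.9.

209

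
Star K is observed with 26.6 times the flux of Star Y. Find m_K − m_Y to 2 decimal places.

-3.56

m_K − m_Y = −2.5 log₁₀(F_K/F_Y) = −2.5 log₁₀(26.6) = −2.5 × (1.425) = -3.562.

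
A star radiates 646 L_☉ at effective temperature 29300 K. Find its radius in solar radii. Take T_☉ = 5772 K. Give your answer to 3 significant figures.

0.986 solar radii

R/R_☉ = √(L/L_☉) / (T/T_☉)² = √(646) / (5.076)²
       = 25.42 / 25.77 = 0.9864.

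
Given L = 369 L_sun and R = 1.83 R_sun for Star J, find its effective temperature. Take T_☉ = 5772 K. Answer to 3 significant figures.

1.87×10^4 K

T/T_☉ = (L/L_☉)^(1/4) / (R/R_☉)^(1/2)
T = 5772 × (369)^(1/4) / √(1.83) = 5772 × 4.383 / 1.353 = 1.870×10^4 K.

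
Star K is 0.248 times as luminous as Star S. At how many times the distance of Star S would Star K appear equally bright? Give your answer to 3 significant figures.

0.498

Equal flux requires L_K/d_K² = L_S/d_S², so d_K/d_S = √(L_K/L_S)
= √(0.248) = 0.4980.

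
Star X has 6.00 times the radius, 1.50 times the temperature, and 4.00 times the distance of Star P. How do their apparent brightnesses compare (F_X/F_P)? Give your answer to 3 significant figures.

11.4

L_X/L_P = (R_X/R_P)²(T_X/T_P)⁴ = (6.00)² × (1.50)⁴ = 182.2.
F_X/F_P = (L_X/L_P)/(d_X/d_P)² = 182.2 / (4.00)² = 11.39.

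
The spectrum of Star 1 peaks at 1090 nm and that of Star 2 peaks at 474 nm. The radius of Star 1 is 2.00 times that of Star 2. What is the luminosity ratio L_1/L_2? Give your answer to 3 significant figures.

Wien's law gives T ∝ 1/λ_max, so T_1/T_2 = λ_2/λ_1 = 474/1090 = 0.4349.
Then L ∝ R²T⁴ gives L_1/L_2 = (2.00)² × (0.4349)⁴ = 4.000 × 0.03576 = 0.1430.

0.143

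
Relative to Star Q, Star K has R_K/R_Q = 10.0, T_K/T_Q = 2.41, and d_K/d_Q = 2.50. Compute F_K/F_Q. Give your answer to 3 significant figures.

540

L_K/L_Q = (R_K/R_Q)²(T_K/T_Q)⁴ = (10.0)² × (2.41)⁴ = 3373.
F_K/F_Q = (L_K/L_Q)/(d_K/d_Q)² = 3373 / (2.50)² = 539.7.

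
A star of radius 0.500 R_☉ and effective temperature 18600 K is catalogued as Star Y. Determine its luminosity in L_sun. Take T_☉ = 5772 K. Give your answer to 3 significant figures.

L/L_☉ = (R/R_☉)² (T/T_☉)⁴ = (0.500)² × (18600/5772)⁴
       = 0.2500 × (3.222)⁴ = 0.2500 × 107.8 = 26.96.

27.0 L_sun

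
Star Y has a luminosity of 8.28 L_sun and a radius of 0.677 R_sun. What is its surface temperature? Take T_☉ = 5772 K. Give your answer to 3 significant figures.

1.19×10^4 K

T/T_☉ = (L/L_☉)^(1/4) / (R/R_☉)^(1/2)
T = 5772 × (8.28)^(1/4) / √(0.677) = 5772 × 1.696 / 0.8228 = 1.190×10^4 K.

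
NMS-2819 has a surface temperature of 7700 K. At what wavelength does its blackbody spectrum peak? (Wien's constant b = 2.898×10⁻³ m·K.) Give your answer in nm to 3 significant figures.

λ_max = b/T = 2.898×10⁻³ / 7700 = 3.76×10^-7 m = 376.4 nm.

376 nm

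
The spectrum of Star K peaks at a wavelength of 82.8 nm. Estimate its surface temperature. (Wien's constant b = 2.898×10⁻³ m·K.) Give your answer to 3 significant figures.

T = b/λ_max = 2.898×10⁻³ / (82.8×10⁻⁹) = 3.500×10^4 K.

3.50×10^4 K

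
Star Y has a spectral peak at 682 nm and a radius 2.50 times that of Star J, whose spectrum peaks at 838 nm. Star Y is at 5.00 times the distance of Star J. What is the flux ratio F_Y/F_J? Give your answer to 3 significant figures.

Wien's law: T_Y/T_J = λ_J/λ_Y = 838/682 = 1.229.
L_Y/L_J = (R_Y/R_J)²(T_Y/T_J)⁴ = (2.50)²(1.229)⁴ = 14.25.
F_Y/F_J = (L_Y/L_J)/(d_Y/d_J)² = 14.25/(5.00)² = 0.5699.

0.570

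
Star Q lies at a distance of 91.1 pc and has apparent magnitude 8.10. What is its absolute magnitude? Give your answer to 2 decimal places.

M = m − 5 log₁₀(d/10 pc) = 8.10 − 5 log₁₀(91.1/10)
  = 8.10 − 5 × 0.960 = 8.10 − 4.80 = 3.30.

3.30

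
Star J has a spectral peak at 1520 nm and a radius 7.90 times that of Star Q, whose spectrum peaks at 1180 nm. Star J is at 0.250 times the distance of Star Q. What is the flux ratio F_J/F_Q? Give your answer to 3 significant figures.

363

Wien's law: T_J/T_Q = λ_Q/λ_J = 1180/1520 = 0.7763.
L_J/L_Q = (R_J/R_Q)²(T_J/T_Q)⁴ = (7.90)²(0.7763)⁴ = 22.67.
F_J/F_Q = (L_J/L_Q)/(d_J/d_Q)² = 22.67/(0.250)² = 362.7.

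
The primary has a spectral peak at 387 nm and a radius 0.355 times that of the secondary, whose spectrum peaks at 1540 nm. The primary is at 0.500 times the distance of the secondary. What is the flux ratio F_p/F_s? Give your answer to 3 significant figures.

Wien's law: T_p/T_s = λ_s/λ_p = 1540/387 = 3.979.
L_p/L_s = (R_p/R_s)²(T_p/T_s)⁴ = (0.355)²(3.979)⁴ = 31.60.
F_p/F_s = (L_p/L_s)/(d_p/d_s)² = 31.60/(0.500)² = 126.4.

126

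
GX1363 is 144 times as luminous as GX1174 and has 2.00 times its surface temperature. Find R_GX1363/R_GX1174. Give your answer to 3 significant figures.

L ∝ R²T⁴ gives R ∝ √L / T², so
R_GX1363/R_GX1174 = √(144) / (2.00)² = 12.00 / 4.000 = 3.000.

3.00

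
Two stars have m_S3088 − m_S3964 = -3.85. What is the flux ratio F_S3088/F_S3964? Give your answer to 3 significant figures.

34.7

F_S3088/F_S3964 = 10^(−(m_S3088 − m_S3964)/2.5) = 10^(3.85/2.5) = 10^1.540 = 34.67.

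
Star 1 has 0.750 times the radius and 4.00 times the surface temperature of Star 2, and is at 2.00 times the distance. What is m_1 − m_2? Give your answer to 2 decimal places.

L_1/L_2 = (0.750)²(4.00)⁴ = 144.0.
F_1/F_2 = (L_1/L_2)/(d_1/d_2)² = 144.0/4.000 = 36.00.
m_1 − m_2 = −2.5 log₁₀(36.00) = -3.89.

-3.89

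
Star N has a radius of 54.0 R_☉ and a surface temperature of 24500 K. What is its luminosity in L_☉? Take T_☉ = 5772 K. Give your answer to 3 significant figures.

9.47×10^5 L_☉

L/L_☉ = (R/R_☉)² (T/T_☉)⁴ = (54.0)² × (24500/5772)⁴
       = 2916 × (4.245)⁴ = 2916 × 324.6 = 9.466×10^5.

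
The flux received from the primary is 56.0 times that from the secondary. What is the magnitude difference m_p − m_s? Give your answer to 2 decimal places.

-4.37

m_p − m_s = −2.5 log₁₀(F_p/F_s) = −2.5 log₁₀(56.0) = −2.5 × (1.748) = -4.370.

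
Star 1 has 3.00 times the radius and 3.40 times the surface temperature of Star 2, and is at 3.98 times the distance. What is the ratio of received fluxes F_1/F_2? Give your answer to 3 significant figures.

L_1/L_2 = (R_1/R_2)²(T_1/T_2)⁴ = (3.00)² × (3.40)⁴ = 1203.
F_1/F_2 = (L_1/L_2)/(d_1/d_2)² = 1203 / (3.98)² = 75.93.

75.9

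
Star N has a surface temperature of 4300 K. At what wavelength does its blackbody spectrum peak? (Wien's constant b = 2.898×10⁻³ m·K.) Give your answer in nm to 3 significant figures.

674 nm

λ_max = b/T = 2.898×10⁻³ / 4300 = 6.74×10^-7 m = 674.0 nm.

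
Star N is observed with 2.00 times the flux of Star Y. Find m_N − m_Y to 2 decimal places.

-0.75

m_N − m_Y = −2.5 log₁₀(F_N/F_Y) = −2.5 log₁₀(2.00) = −2.5 × (0.301) = -0.753.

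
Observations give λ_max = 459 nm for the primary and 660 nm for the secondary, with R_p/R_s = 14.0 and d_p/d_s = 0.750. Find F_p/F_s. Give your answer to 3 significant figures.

1.49×10^3

Wien's law: T_p/T_s = λ_s/λ_p = 660/459 = 1.438.
L_p/L_s = (R_p/R_s)²(T_p/T_s)⁴ = (14.0)²(1.438)⁴ = 837.9.
F_p/F_s = (L_p/L_s)/(d_p/d_s)² = 837.9/(0.750)² = 1490.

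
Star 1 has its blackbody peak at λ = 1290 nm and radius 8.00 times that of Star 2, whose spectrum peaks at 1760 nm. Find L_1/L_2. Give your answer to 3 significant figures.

Wien's law gives T ∝ 1/λ_max, so T_1/T_2 = λ_2/λ_1 = 1760/1290 = 1.364.
Then L ∝ R²T⁴ gives L_1/L_2 = (8.00)² × (1.364)⁴ = 64.00 × 3.465 = 221.8.

222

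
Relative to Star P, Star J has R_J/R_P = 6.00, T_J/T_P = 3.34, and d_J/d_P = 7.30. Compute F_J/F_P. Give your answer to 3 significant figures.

84.1

L_J/L_P = (R_J/R_P)²(T_J/T_P)⁴ = (6.00)² × (3.34)⁴ = 4480.
F_J/F_P = (L_J/L_P)/(d_J/d_P)² = 4480 / (7.30)² = 84.07.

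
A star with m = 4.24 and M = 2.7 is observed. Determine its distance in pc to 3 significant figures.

20.3 pc

m − M = 5 log₁₀(d/10 pc)
4.24 − (2.7) = 1.54 = 5 log₁₀(d/10)
d = 10 × 10^(1.54/5) = 10 × 10^0.308 = 20.32 pc.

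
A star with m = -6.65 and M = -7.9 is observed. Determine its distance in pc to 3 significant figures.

m − M = 5 log₁₀(d/10 pc)
-6.65 − (-7.9) = 1.25 = 5 log₁₀(d/10)
d = 10 × 10^(1.25/5) = 10 × 10^0.250 = 17.78 pc.

17.8 pc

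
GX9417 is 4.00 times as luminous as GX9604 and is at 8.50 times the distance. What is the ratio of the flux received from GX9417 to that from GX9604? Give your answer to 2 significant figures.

F = L/(4πd²), so F_GX9417/F_GX9604 = (L_GX9417/L_GX9604) / (d_GX9417/d_GX9604)²
= 4.00 / (8.50)² = 4.00 / 72.25 = 0.05536.

0.055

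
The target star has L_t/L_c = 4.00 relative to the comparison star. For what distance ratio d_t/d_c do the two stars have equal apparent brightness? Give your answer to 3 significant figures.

Equal flux requires L_t/d_t² = L_c/d_c², so d_t/d_c = √(L_t/L_c)
= √(4.00) = 2.000.

2.00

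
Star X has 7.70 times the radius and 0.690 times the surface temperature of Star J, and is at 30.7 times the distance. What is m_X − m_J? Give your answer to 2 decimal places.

L_X/L_J = (7.70)²(0.690)⁴ = 13.44.
F_X/F_J = (L_X/L_J)/(d_X/d_J)² = 13.44/942.5 = 0.01426.
m_X − m_J = −2.5 log₁₀(0.01426) = 4.61.

4.61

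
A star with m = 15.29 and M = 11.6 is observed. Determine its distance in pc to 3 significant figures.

m − M = 5 log₁₀(d/10 pc)
15.29 − (11.6) = 3.69 = 5 log₁₀(d/10)
d = 10 × 10^(3.69/5) = 10 × 10^0.738 = 54.70 pc.

54.7 pc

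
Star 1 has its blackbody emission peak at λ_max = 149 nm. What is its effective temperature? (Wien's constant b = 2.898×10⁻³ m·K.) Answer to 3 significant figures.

1.94×10^4 K

T = b/λ_max = 2.898×10⁻³ / (149×10⁻⁹) = 1.945×10^4 K.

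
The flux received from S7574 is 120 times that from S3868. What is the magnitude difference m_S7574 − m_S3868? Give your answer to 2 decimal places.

m_S7574 − m_S3868 = −2.5 log₁₀(F_S7574/F_S3868) = −2.5 log₁₀(120) = −2.5 × (2.079) = -5.198.

-5.20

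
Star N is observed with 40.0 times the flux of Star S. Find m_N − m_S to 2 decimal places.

-4.01

m_N − m_S = −2.5 log₁₀(F_N/F_S) = −2.5 log₁₀(40.0) = −2.5 × (1.602) = -4.005.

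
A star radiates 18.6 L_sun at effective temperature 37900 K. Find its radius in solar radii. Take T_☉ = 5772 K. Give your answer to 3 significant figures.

R/R_☉ = √(L/L_☉) / (T/T_☉)² = √(18.6) / (6.566)²
       = 4.313 / 43.11 = 0.1000.

0.100 solar radii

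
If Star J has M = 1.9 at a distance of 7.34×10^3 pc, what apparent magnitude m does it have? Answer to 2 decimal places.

16.23

m = M + 5 log₁₀(d/10 pc) = 1.9 + 5 log₁₀(7.34×10^3/10)
  = 1.9 + 5 × 2.866 = 1.9 + 14.33 = 16.23.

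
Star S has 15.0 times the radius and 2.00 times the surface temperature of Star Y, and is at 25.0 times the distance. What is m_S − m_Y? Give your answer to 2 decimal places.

L_S/L_Y = (15.0)²(2.00)⁴ = 3600.
F_S/F_Y = (L_S/L_Y)/(d_S/d_Y)² = 3600/625.0 = 5.760.
m_S − m_Y = −2.5 log₁₀(5.760) = -1.90.

-1.90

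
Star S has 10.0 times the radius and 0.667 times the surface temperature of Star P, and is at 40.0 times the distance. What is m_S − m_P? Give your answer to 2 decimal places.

4.77

L_S/L_P = (10.0)²(0.667)⁴ = 19.79.
F_S/F_P = (L_S/L_P)/(d_S/d_P)² = 19.79/1600 = 0.01237.
m_S − m_P = −2.5 log₁₀(0.01237) = 4.77.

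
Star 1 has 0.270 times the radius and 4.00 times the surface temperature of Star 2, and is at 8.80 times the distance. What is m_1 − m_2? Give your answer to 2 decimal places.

L_1/L_2 = (0.270)²(4.00)⁴ = 18.66.
F_1/F_2 = (L_1/L_2)/(d_1/d_2)² = 18.66/77.44 = 0.2410.
m_1 − m_2 = −2.5 log₁₀(0.2410) = 1.54.

1.54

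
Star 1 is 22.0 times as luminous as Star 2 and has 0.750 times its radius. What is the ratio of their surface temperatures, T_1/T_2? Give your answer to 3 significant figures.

L ∝ R²T⁴ gives T ∝ (L/R²)^(1/4), so
T_1/T_2 = (22.0 / 0.750²)^(1/4) = (39.11)^(1/4) = 2.501.

2.50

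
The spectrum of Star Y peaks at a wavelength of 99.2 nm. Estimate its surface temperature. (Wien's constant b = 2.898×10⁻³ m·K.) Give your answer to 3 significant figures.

T = b/λ_max = 2.898×10⁻³ / (99.2×10⁻⁹) = 2.921×10^4 K.

2.92×10^4 K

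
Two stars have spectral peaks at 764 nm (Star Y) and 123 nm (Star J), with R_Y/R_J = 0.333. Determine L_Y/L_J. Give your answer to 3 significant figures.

Wien's law gives T ∝ 1/λ_max, so T_Y/T_J = λ_J/λ_Y = 123/764 = 0.1610.
Then L ∝ R²T⁴ gives L_Y/L_J = (0.333)² × (0.1610)⁴ = 0.1109 × 6.718×10^-4 = 7.450×10^-5.

7.45×10^-5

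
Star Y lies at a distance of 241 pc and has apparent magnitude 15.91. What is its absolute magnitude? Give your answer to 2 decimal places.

9.00

M = m − 5 log₁₀(d/10 pc) = 15.91 − 5 log₁₀(241/10)
  = 15.91 − 5 × 1.382 = 15.91 − 6.91 = 9.00.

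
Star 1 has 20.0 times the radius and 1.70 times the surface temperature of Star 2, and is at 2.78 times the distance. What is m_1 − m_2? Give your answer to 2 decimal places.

-6.59

L_1/L_2 = (20.0)²(1.70)⁴ = 3341.
F_1/F_2 = (L_1/L_2)/(d_1/d_2)² = 3341/7.728 = 432.3.
m_1 − m_2 = −2.5 log₁₀(432.3) = -6.59.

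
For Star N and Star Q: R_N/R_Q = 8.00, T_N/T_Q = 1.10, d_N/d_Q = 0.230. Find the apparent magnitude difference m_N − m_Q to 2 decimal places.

L_N/L_Q = (8.00)²(1.10)⁴ = 93.70.
F_N/F_Q = (L_N/L_Q)/(d_N/d_Q)² = 93.70/0.05290 = 1771.
m_N − m_Q = −2.5 log₁₀(1771) = -8.12.

-8.12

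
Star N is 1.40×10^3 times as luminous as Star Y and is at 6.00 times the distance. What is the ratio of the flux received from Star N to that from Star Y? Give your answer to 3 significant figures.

38.9

F = L/(4πd²), so F_N/F_Y = (L_N/L_Y) / (d_N/d_Y)²
= 1.40×10^3 / (6.00)² = 1.40×10^3 / 36.00 = 38.89.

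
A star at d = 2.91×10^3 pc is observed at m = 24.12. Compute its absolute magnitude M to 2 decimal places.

M = m − 5 log₁₀(d/10 pc) = 24.12 − 5 log₁₀(2.91×10^3/10)
  = 24.12 − 5 × 2.464 = 24.12 − 12.32 = 11.80.

11.80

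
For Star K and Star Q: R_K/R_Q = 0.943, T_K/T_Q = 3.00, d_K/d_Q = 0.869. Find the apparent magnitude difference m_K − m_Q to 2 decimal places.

-4.95

L_K/L_Q = (0.943)²(3.00)⁴ = 72.03.
F_K/F_Q = (L_K/L_Q)/(d_K/d_Q)² = 72.03/0.7552 = 95.38.
m_K − m_Q = −2.5 log₁₀(95.38) = -4.95.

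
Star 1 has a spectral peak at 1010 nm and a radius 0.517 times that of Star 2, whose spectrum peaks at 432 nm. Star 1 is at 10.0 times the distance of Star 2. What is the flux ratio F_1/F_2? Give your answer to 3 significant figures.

Wien's law: T_1/T_2 = λ_2/λ_1 = 432/1010 = 0.4277.
L_1/L_2 = (R_1/R_2)²(T_1/T_2)⁴ = (0.517)²(0.4277)⁴ = 0.008946.
F_1/F_2 = (L_1/L_2)/(d_1/d_2)² = 0.008946/(10.0)² = 8.946×10^-5.

8.95×10^-5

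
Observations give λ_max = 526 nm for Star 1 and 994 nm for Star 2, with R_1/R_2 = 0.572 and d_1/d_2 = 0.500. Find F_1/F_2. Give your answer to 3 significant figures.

16.7

Wien's law: T_1/T_2 = λ_2/λ_1 = 994/526 = 1.890.
L_1/L_2 = (R_1/R_2)²(T_1/T_2)⁴ = (0.572)²(1.890)⁴ = 4.172.
F_1/F_2 = (L_1/L_2)/(d_1/d_2)² = 4.172/(0.500)² = 16.69.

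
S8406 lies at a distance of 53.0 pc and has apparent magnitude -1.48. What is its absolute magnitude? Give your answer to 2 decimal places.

-5.10

M = m − 5 log₁₀(d/10 pc) = -1.48 − 5 log₁₀(53.0/10)
  = -1.48 − 5 × 0.724 = -1.48 − 3.62 = -5.10.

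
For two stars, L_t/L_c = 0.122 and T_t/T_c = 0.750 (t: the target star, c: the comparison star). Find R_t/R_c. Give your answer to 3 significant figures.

L ∝ R²T⁴ gives R ∝ √L / T², so
R_t/R_c = √(0.122) / (0.750)² = 0.3493 / 0.5625 = 0.6210.

0.621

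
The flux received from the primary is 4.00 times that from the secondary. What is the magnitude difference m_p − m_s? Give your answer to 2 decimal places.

m_p − m_s = −2.5 log₁₀(F_p/F_s) = −2.5 log₁₀(4.00) = −2.5 × (0.602) = -1.505.

-1.51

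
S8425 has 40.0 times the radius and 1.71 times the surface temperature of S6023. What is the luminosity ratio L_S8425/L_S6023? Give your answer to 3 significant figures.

1.37×10^4

From the Stefan–Boltzmann law, L ∝ R²T⁴, so
L_S8425/L_S6023 = (R_S8425/R_S6023)² (T_S8425/T_S6023)⁴ = (40.0)² × (1.71)⁴ = 1600 × 8.550 = 1.368×10^4.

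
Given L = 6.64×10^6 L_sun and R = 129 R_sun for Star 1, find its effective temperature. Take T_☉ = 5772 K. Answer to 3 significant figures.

T/T_☉ = (L/L_☉)^(1/4) / (R/R_☉)^(1/2)
T = 5772 × (6.64×10^6)^(1/4) / √(129) = 5772 × 50.76 / 11.36 = 2.580×10^4 K.

2.58×10^4 K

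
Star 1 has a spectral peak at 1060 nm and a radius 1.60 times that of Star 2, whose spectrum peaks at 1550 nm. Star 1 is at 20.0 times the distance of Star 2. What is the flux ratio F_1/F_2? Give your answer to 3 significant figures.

Wien's law: T_1/T_2 = λ_2/λ_1 = 1550/1060 = 1.462.
L_1/L_2 = (R_1/R_2)²(T_1/T_2)⁴ = (1.60)²(1.462)⁴ = 11.70.
F_1/F_2 = (L_1/L_2)/(d_1/d_2)² = 11.70/(20.0)² = 0.02926.

0.0293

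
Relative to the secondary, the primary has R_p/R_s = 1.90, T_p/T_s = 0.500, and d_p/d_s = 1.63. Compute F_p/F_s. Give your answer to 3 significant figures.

0.0849

L_p/L_s = (R_p/R_s)²(T_p/T_s)⁴ = (1.90)² × (0.500)⁴ = 0.2256.
F_p/F_s = (L_p/L_s)/(d_p/d_s)² = 0.2256 / (1.63)² = 0.08492.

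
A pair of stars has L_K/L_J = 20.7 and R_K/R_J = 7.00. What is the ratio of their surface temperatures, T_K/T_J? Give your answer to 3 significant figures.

0.806

L ∝ R²T⁴ gives T ∝ (L/R²)^(1/4), so
T_K/T_J = (20.7 / 7.00²)^(1/4) = (0.4224)^(1/4) = 0.8062.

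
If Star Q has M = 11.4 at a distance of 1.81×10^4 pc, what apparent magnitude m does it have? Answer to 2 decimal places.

27.69

m = M + 5 log₁₀(d/10 pc) = 11.4 + 5 log₁₀(1.81×10^4/10)
  = 11.4 + 5 × 3.258 = 11.4 + 16.29 = 27.69.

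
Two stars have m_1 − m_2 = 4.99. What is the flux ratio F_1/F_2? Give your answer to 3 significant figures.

0.0101

F_1/F_2 = 10^(−(m_1 − m_2)/2.5) = 10^(-4.99/2.5) = 10^-1.996 = 0.01009.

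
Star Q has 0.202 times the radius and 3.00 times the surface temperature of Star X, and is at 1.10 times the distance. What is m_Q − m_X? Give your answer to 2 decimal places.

L_Q/L_X = (0.202)²(3.00)⁴ = 3.305.
F_Q/F_X = (L_Q/L_X)/(d_Q/d_X)² = 3.305/1.210 = 2.732.
m_Q − m_X = −2.5 log₁₀(2.732) = -1.09.

-1.09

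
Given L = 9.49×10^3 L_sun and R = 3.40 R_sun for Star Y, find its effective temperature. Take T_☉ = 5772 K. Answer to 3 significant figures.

3.09×10^4 K

T/T_☉ = (L/L_☉)^(1/4) / (R/R_☉)^(1/2)
T = 5772 × (9.49×10^3)^(1/4) / √(3.40) = 5772 × 9.870 / 1.844 = 3.090×10^4 K.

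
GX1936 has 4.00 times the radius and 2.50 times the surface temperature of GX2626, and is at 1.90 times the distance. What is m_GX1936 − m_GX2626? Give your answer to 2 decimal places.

-5.60

L_GX1936/L_GX2626 = (4.00)²(2.50)⁴ = 625.0.
F_GX1936/F_GX2626 = (L_GX1936/L_GX2626)/(d_GX1936/d_GX2626)² = 625.0/3.610 = 173.1.
m_GX1936 − m_GX2626 = −2.5 log₁₀(173.1) = -5.60.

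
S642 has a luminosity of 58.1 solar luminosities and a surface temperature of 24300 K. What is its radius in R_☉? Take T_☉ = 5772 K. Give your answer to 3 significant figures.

0.430 R_☉

R/R_☉ = √(L/L_☉) / (T/T_☉)² = √(58.1) / (4.210)²
       = 7.622 / 17.72 = 0.4301.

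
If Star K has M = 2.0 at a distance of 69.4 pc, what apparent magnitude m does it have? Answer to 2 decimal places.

m = M + 5 log₁₀(d/10 pc) = 2.0 + 5 log₁₀(69.4/10)
  = 2.0 + 5 × 0.841 = 2.0 + 4.21 = 6.21.

6.21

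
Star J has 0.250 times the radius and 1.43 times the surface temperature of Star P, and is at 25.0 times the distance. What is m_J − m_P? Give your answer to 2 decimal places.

L_J/L_P = (0.250)²(1.43)⁴ = 0.2614.
F_J/F_P = (L_J/L_P)/(d_J/d_P)² = 0.2614/625.0 = 4.182×10^-4.
m_J − m_P = −2.5 log₁₀(4.182×10^-4) = 8.45.

8.45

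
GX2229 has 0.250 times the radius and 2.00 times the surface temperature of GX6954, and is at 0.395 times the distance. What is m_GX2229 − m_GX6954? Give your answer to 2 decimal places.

-2.02

L_GX2229/L_GX6954 = (0.250)²(2.00)⁴ = 1.000.
F_GX2229/F_GX6954 = (L_GX2229/L_GX6954)/(d_GX2229/d_GX6954)² = 1.000/0.1560 = 6.409.
m_GX2229 − m_GX6954 = −2.5 log₁₀(6.409) = -2.02.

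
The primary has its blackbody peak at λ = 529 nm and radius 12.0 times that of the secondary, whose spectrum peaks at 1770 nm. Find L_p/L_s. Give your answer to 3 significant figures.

1.80×10^4

Wien's law gives T ∝ 1/λ_max, so T_p/T_s = λ_s/λ_p = 1770/529 = 3.346.
Then L ∝ R²T⁴ gives L_p/L_s = (12.0)² × (3.346)⁴ = 144.0 × 125.3 = 1.805×10^4.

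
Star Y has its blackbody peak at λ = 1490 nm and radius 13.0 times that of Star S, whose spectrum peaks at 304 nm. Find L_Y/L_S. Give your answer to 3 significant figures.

0.293

Wien's law gives T ∝ 1/λ_max, so T_Y/T_S = λ_S/λ_Y = 304/1490 = 0.2040.
Then L ∝ R²T⁴ gives L_Y/L_S = (13.0)² × (0.2040)⁴ = 169.0 × 0.001733 = 0.2928.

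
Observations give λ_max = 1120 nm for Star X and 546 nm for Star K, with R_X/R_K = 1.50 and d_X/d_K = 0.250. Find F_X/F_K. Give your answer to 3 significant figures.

2.03

Wien's law: T_X/T_K = λ_K/λ_X = 546/1120 = 0.4875.
L_X/L_K = (R_X/R_K)²(T_X/T_K)⁴ = (1.50)²(0.4875)⁴ = 0.1271.
F_X/F_K = (L_X/L_K)/(d_X/d_K)² = 0.1271/(0.250)² = 2.033.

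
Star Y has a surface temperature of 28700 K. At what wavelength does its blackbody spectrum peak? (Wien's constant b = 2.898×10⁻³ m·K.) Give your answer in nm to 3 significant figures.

λ_max = b/T = 2.898×10⁻³ / 28700 = 1.01×10^-7 m = 101.0 nm.

101 nm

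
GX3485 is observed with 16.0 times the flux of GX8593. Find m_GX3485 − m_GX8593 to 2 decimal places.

-3.01

m_GX3485 − m_GX8593 = −2.5 log₁₀(F_GX3485/F_GX8593) = −2.5 log₁₀(16.0) = −2.5 × (1.204) = -3.010.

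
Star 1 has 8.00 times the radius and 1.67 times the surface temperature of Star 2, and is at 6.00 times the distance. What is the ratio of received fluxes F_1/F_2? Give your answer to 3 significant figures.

L_1/L_2 = (R_1/R_2)²(T_1/T_2)⁴ = (8.00)² × (1.67)⁴ = 497.8.
F_1/F_2 = (L_1/L_2)/(d_1/d_2)² = 497.8 / (6.00)² = 13.83.

13.8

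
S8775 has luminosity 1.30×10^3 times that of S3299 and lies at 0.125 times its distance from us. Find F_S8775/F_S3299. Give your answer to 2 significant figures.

8.3×10^4

F = L/(4πd²), so F_S8775/F_S3299 = (L_S8775/L_S3299) / (d_S8775/d_S3299)²
= 1.30×10^3 / (0.125)² = 1.30×10^3 / 0.01562 = 8.320×10^4.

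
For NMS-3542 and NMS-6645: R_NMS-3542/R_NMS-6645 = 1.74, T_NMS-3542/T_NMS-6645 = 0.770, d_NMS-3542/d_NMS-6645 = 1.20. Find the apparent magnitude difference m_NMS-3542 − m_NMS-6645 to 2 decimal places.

L_NMS-3542/L_NMS-6645 = (1.74)²(0.770)⁴ = 1.064.
F_NMS-3542/F_NMS-6645 = (L_NMS-3542/L_NMS-6645)/(d_NMS-3542/d_NMS-6645)² = 1.064/1.440 = 0.7391.
m_NMS-3542 − m_NMS-6645 = −2.5 log₁₀(0.7391) = 0.33.

0.33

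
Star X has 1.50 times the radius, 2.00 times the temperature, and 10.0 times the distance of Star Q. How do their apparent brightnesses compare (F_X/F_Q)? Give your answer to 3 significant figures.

0.360

L_X/L_Q = (R_X/R_Q)²(T_X/T_Q)⁴ = (1.50)² × (2.00)⁴ = 36.00.
F_X/F_Q = (L_X/L_Q)/(d_X/d_Q)² = 36.00 / (10.0)² = 0.3600.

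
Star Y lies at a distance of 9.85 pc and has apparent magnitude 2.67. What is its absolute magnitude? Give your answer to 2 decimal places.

2.70

M = m − 5 log₁₀(d/10 pc) = 2.67 − 5 log₁₀(9.85/10)
  = 2.67 − 5 × -0.007 = 2.67 − -0.03 = 2.70.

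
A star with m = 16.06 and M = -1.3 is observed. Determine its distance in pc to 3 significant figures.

m − M = 5 log₁₀(d/10 pc)
16.06 − (-1.3) = 17.36 = 5 log₁₀(d/10)
d = 10 × 10^(17.36/5) = 10 × 10^3.472 = 2.965×10^4 pc.

2.96×10^4 pc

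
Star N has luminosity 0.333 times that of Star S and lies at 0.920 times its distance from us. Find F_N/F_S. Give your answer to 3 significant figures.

F = L/(4πd²), so F_N/F_S = (L_N/L_S) / (d_N/d_S)²
= 0.333 / (0.920)² = 0.333 / 0.8464 = 0.3934.

0.393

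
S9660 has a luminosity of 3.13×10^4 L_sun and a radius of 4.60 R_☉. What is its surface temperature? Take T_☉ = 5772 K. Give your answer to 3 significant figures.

3.58×10^4 K

T/T_☉ = (L/L_☉)^(1/4) / (R/R_☉)^(1/2)
T = 5772 × (3.13×10^4)^(1/4) / √(4.60) = 5772 × 13.30 / 2.145 = 3.580×10^4 K.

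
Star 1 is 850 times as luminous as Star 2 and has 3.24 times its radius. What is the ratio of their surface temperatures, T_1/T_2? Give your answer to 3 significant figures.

3.00

L ∝ R²T⁴ gives T ∝ (L/R²)^(1/4), so
T_1/T_2 = (850 / 3.24²)^(1/4) = (80.97)^(1/4) = 3.000.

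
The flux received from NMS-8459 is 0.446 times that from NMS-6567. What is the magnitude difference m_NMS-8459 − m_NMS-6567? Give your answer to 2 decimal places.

m_NMS-8459 − m_NMS-6567 = −2.5 log₁₀(F_NMS-8459/F_NMS-6567) = −2.5 log₁₀(0.446) = −2.5 × (-0.351) = 0.877.

0.88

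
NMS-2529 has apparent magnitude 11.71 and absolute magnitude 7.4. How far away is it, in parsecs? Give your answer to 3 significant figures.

72.8 pc

m − M = 5 log₁₀(d/10 pc)
11.71 − (7.4) = 4.31 = 5 log₁₀(d/10)
d = 10 × 10^(4.31/5) = 10 × 10^0.862 = 72.78 pc.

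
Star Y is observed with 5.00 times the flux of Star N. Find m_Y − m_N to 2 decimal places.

-1.75

m_Y − m_N = −2.5 log₁₀(F_Y/F_N) = −2.5 log₁₀(5.00) = −2.5 × (0.699) = -1.747.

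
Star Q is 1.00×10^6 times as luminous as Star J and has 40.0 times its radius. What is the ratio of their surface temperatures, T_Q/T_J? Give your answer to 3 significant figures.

L ∝ R²T⁴ gives T ∝ (L/R²)^(1/4), so
T_Q/T_J = (1.00×10^6 / 40.0²)^(1/4) = (625.0)^(1/4) = 5.000.

5.00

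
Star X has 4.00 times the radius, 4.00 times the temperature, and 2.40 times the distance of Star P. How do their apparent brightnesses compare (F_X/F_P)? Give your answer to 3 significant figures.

L_X/L_P = (R_X/R_P)²(T_X/T_P)⁴ = (4.00)² × (4.00)⁴ = 4096.
F_X/F_P = (L_X/L_P)/(d_X/d_P)² = 4096 / (2.40)² = 711.1.

711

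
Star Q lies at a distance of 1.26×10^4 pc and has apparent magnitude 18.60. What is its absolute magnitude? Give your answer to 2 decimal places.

M = m − 5 log₁₀(d/10 pc) = 18.60 − 5 log₁₀(1.26×10^4/10)
  = 18.60 − 5 × 3.100 = 18.60 − 15.50 = 3.10.

3.10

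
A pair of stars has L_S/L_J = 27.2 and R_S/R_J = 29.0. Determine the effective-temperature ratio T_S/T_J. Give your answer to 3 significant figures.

L ∝ R²T⁴ gives T ∝ (L/R²)^(1/4), so
T_S/T_J = (27.2 / 29.0²)^(1/4) = (0.03234)^(1/4) = 0.4241.

0.424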